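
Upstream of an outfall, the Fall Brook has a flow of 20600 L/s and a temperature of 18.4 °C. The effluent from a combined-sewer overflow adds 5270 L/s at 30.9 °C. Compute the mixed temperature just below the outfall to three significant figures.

20.9 °C

Flow-weighted mixing: C = (Q_r C_r + Q_w C_w)/(Q_r + Q_w)
= (20600×18.4 + 5270×30.9)/(20600 + 5270) = 541900/25870 = 20.95 °C.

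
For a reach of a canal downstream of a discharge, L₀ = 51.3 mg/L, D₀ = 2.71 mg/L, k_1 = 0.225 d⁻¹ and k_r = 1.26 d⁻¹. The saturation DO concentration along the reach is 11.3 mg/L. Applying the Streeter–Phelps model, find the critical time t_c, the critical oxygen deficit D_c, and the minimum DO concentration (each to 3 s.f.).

t_c = [1/(k_r−k_1)] ln[(k_r/k_1)(1 − D₀(k_r−k_1)/(k_1 L₀))]
= [1/(1.26−0.225)] ln[(1.26/0.225)(1 − 2.71×1.035/(0.225×51.3))]
= (1/1.035) ln[5.600 × 0.7570] = 0.9662 × ln(4.239) = 0.9662 × 1.444 = 1.396 d.
D_c = (k_1/k_r) L₀ e^(−k_1 t_c) = (0.225/1.26) × 51.3 × e^(−0.225×1.396) = 0.1786 × 51.3 × 0.7305 = 6.692 mg/L.
Minimum DO = C_s − D_c = 11.3 − 6.692 = 4.608 mg/L.

t_c ≈ 1.40 d; D_c ≈ 6.69 mg/L; min DO ≈ 4.61 mg/L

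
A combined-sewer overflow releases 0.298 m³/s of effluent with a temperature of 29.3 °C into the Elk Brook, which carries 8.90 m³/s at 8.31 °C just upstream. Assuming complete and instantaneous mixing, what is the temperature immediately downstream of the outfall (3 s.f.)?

Flow-weighted mixing: C = (Q_r C_r + Q_w C_w)/(Q_r + Q_w)
= (8.90×8.31 + 0.298×29.3)/(8.90 + 0.298) = 82.69/9.198 = 8.990 °C.

8.99 °C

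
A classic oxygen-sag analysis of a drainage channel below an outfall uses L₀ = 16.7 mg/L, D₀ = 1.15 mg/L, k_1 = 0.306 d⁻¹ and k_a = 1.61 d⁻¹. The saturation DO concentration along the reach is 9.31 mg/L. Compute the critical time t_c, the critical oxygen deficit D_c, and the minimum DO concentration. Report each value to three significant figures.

At the critical point dD/dt = 0, so k_1 L₀ e^(−k_1 t) = k_a D. Substituting D(t) from the Streeter–Phelps equation and solving for t gives
t_c = ln[(k_a/k_1)(1 − D₀(k_a−k_1)/(k_1 L₀))] / (k_a−k_1).
Here k_a−k_1 = 1.304 d⁻¹ and 1 − D₀(k_a−k_1)/(k_1 L₀) = 1 − 1.15×1.304/(0.306×16.7) = 0.7065, so
t_c = ln(5.261 × 0.7065) / 1.304 = 1.313 / 1.304 = 1.007 d.
D_c = (k_1/k_a) L₀ e^(−k_1 t_c) = (0.306/1.61) × 16.7 × e^(−0.306×1.007) = 0.1901 × 16.7 × 0.7348 = 2.332 mg/L.
Minimum DO = C_s − D_c = 9.31 − 2.332 = 6.978 mg/L.

t_c ≈ 1.01 d; D_c ≈ 2.33 mg/L; min DO ≈ 6.98 mg/L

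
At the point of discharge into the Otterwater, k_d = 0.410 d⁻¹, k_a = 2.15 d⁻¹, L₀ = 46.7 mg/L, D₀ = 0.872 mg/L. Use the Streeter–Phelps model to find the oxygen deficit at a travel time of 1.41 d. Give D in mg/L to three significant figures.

k_d L₀/(k_a−k_d) = 0.410×46.7/(2.15−0.410) = 19.15/1.740 = 11.00 mg/L.
e^(−k_d t) = e^(−0.410×1.410) = 0.5610; e^(−k_a t) = e^(−2.15×1.410) = 0.04824.
D = 11.00 × (0.5610 − 0.04824) + 0.872 × 0.04824 = 5.642 + 0.04207 = 5.684 mg/L.

D ≈ 5.68 mg/L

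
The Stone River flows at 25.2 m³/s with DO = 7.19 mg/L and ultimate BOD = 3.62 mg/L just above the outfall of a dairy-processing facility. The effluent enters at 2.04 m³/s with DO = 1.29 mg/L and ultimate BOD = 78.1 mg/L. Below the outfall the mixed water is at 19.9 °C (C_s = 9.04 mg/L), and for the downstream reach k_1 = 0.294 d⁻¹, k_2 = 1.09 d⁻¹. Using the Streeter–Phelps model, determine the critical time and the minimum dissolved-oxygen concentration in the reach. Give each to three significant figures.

Mixed DO = (25.2×7.19 + 2.04×1.29)/(25.2+2.04) = 183.8/27.24 = 6.748 mg/L.
Mixed L₀ = (25.2×3.62 + 2.04×78.1)/(27.24) = 250.5/27.24 = 9.198 mg/L.
Initial deficit D₀ = C_s − DO₀ = 9.04 − 6.748 = 2.292 mg/L.
t_c = (1/0.7960) ln[(1.09/0.294)(1 − 2.292×0.7960/(0.294×9.198))] = 1.256 × ln(1.206) = 0.2356 d.
D_c = (0.294/1.09) × 9.198 × e^(−0.294×0.2356) = 0.2697 × 9.198 × 0.9331 = 2.315 mg/L.
Minimum DO = 9.04 − 2.315 = 6.725 mg/L.

t_c ≈ 0.236 d; minimum DO ≈ 6.73 mg/L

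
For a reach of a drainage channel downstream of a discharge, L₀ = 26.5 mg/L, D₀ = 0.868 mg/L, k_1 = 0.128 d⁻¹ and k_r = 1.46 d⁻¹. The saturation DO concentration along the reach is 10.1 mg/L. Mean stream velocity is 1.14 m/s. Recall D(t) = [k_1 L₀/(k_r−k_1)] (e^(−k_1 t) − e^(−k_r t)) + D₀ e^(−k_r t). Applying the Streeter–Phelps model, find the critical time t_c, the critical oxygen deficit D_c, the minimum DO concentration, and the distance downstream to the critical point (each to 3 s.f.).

t_c ≈ 1.51 d; D_c ≈ 1.91 mg/L; min DO ≈ 8.19 mg/L; x_c ≈ 149 km

With k_r/k_1 = 11.41 and 1 − D₀(k_r−k_1)/(k_1 L₀) = 0.6591,
t_c = ln(11.41 × 0.6591) / (1.46 − 0.128) = ln(7.518) / 1.332 = 2.017/1.332 = 1.515 d.
D_c = (k_1/k_r) L₀ e^(−k_1 t_c) = (0.128/1.46) × 26.5 × e^(−0.128×1.515) = 0.08767 × 26.5 × 0.8238 = 1.914 mg/L.
Minimum DO = C_s − D_c = 10.1 − 1.914 = 8.186 mg/L.
x_c = v t_c = 1.14 m/s × 1.515 d × 86400 s/d = 149200 m ≈ 149 km.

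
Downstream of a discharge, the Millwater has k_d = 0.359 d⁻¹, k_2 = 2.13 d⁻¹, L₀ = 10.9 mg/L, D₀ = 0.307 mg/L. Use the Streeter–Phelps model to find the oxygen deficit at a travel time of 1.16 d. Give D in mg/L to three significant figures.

k_d L₀/(k_2−k_d) = 0.359×10.9/(2.13−0.359) = 3.913/1.771 = 2.210 mg/L.
e^(−k_d t) = e^(−0.359×1.160) = 0.6594; e^(−k_2 t) = e^(−2.13×1.160) = 0.08452.
D = 2.210 × (0.6594 − 0.08452) + 0.307 × 0.08452 = 1.270 + 0.02595 = 1.296 mg/L.

D ≈ 1.30 mg/L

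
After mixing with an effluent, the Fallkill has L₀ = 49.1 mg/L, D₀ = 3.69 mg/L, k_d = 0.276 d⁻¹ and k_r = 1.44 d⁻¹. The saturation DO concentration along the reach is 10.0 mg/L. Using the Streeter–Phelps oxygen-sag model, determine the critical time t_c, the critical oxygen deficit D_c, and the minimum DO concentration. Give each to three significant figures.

t_c ≈ 1.09 d; D_c ≈ 6.96 mg/L; min DO ≈ 3.04 mg/L

t_c = [1/(k_r−k_d)] ln[(k_r/k_d)(1 − D₀(k_r−k_d)/(k_d L₀))]
= [1/(1.44−0.276)] ln[(1.44/0.276)(1 − 3.69×1.164/(0.276×49.1))]
= (1/1.164) ln[5.217 × 0.6831] = 0.8591 × ln(3.564) = 0.8591 × 1.271 = 1.092 d.
L(t_c) = L₀ e^(−k_d t_c) = 49.1 × 0.7398 = 36.33 mg/L, and at the critical point k_r D_c = k_d L, so D_c = (0.276/1.44) × 36.33 = 6.962 mg/L.
Minimum DO = C_s − D_c = 10.0 − 6.962 = 3.038 mg/L.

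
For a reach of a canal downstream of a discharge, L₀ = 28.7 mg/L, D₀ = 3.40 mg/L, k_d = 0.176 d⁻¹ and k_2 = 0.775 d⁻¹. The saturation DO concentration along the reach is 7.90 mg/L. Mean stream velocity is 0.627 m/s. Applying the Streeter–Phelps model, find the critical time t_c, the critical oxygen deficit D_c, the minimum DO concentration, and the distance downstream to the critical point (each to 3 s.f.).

t_c ≈ 1.61 d; D_c ≈ 4.91 mg/L; min DO ≈ 2.99 mg/L; x_c ≈ 87.4 km

At the critical point dD/dt = 0, so k_d L₀ e^(−k_d t) = k_2 D. Substituting D(t) from the Streeter–Phelps equation and solving for t gives
t_c = ln[(k_2/k_d)(1 − D₀(k_2−k_d)/(k_d L₀))] / (k_2−k_d).
Here k_2−k_d = 0.5990 d⁻¹ and 1 − D₀(k_2−k_d)/(k_d L₀) = 1 − 3.40×0.5990/(0.176×28.7) = 0.5968, so
t_c = ln(4.403 × 0.5968) / 0.5990 = 0.9662 / 0.5990 = 1.613 d.
D_c = (k_d/k_2) L₀ e^(−k_d t_c) = (0.176/0.775) × 28.7 × e^(−0.176×1.613) = 0.2271 × 28.7 × 0.7528 = 4.907 mg/L.
Minimum DO = C_s − D_c = 7.90 − 4.907 = 2.993 mg/L.
x_c = v t_c = 0.627 m/s × 1.613 d × 86400 s/d = 87380 m ≈ 87.4 km.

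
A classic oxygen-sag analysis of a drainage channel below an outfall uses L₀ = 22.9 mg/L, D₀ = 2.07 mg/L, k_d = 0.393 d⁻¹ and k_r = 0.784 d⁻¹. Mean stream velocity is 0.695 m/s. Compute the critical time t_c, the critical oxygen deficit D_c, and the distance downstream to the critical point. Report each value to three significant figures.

At the critical point dD/dt = 0, so k_d L₀ e^(−k_d t) = k_r D. Substituting D(t) from the Streeter–Phelps equation and solving for t gives
t_c = ln[(k_r/k_d)(1 − D₀(k_r−k_d)/(k_d L₀))] / (k_r−k_d).
Here k_r−k_d = 0.3910 d⁻¹ and 1 − D₀(k_r−k_d)/(k_d L₀) = 1 − 2.07×0.3910/(0.393×22.9) = 0.9101, so
t_c = ln(1.995 × 0.9101) / 0.3910 = 0.5964 / 0.3910 = 1.525 d.
L(t_c) = L₀ e^(−k_d t_c) = 22.9 × 0.5491 = 12.58 mg/L, and at the critical point k_r D_c = k_d L, so D_c = (0.393/0.784) × 12.58 = 6.304 mg/L.
x_c = v t_c = 0.695 m/s × 1.525 d × 86400 s/d = 91590 m ≈ 91.6 km.

t_c ≈ 1.53 d; D_c ≈ 6.30 mg/L; x_c ≈ 91.6 km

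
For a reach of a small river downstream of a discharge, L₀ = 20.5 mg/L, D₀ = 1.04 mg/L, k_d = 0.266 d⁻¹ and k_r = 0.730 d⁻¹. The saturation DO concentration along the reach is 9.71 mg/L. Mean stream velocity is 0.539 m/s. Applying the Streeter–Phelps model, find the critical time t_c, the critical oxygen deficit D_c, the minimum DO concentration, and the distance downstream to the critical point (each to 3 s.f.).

t_c ≈ 1.98 d; D_c ≈ 4.42 mg/L; min DO ≈ 5.29 mg/L; x_c ≈ 92.0 km

t_c = [1/(k_r−k_d)] ln[(k_r/k_d)(1 − D₀(k_r−k_d)/(k_d L₀))]
= [1/(0.730−0.266)] ln[(0.730/0.266)(1 − 1.04×0.4640/(0.266×20.5))]
= (1/0.4640) ln[2.744 × 0.9115] = 2.155 × ln(2.502) = 2.155 × 0.9169 = 1.976 d.
L(t_c) = L₀ e^(−k_d t_c) = 20.5 × 0.5912 = 12.12 mg/L, and at the critical point k_r D_c = k_d L, so D_c = (0.266/0.730) × 12.12 = 4.416 mg/L.
Minimum DO = C_s − D_c = 9.71 − 4.416 = 5.294 mg/L.
x_c = v t_c = 0.539 m/s × 1.976 d × 86400 s/d = 92020 m ≈ 92.0 km.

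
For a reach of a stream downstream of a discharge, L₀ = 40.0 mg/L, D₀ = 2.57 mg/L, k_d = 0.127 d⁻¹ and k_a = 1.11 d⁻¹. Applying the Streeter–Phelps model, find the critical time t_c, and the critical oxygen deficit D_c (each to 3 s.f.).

t_c ≈ 1.51 d; D_c ≈ 3.78 mg/L

With k_a/k_d = 8.740 and 1 − D₀(k_a−k_d)/(k_d L₀) = 0.5027,
t_c = ln(8.740 × 0.5027) / (1.11 − 0.127) = ln(4.394) / 0.9830 = 1.480/0.9830 = 1.506 d.
D_c = (k_d/k_a) L₀ e^(−k_d t_c) = (0.127/1.11) × 40.0 × e^(−0.127×1.506) = 0.1144 × 40.0 × 0.8259 = 3.780 mg/L.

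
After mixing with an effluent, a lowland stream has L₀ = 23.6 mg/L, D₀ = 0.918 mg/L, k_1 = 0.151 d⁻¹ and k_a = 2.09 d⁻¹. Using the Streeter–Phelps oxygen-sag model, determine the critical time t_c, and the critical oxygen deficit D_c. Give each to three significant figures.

t_c ≈ 0.998 d; D_c ≈ 1.47 mg/L

With k_a/k_1 = 13.84 and 1 − D₀(k_a−k_1)/(k_1 L₀) = 0.5005,
t_c = ln(13.84 × 0.5005) / (2.09 − 0.151) = ln(6.928) / 1.939 = 1.936/1.939 = 0.9982 d.
D_c = (k_1/k_a) L₀ e^(−k_1 t_c) = (0.151/2.09) × 23.6 × e^(−0.151×0.9982) = 0.07225 × 23.6 × 0.8601 = 1.467 mg/L.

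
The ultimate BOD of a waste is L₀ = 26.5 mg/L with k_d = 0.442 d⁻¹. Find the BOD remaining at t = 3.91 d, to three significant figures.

L ≈ 4.71 mg/L

L_t = L₀ e^(−k_d t) = 26.5 × e^(−0.442×3.91) = 26.5 × 0.1776 = 4.706 mg/L.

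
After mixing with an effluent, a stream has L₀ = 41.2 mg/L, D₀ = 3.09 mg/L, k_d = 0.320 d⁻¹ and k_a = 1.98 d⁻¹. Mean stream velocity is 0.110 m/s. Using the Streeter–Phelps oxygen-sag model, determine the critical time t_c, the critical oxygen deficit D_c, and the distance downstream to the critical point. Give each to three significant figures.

t_c ≈ 0.801 d; D_c ≈ 5.15 mg/L; x_c ≈ 7.61 km

With k_a/k_d = 6.188 and 1 − D₀(k_a−k_d)/(k_d L₀) = 0.6109,
t_c = ln(6.188 × 0.6109) / (1.98 − 0.320) = ln(3.780) / 1.660 = 1.330/1.660 = 0.8011 d.
L(t_c) = L₀ e^(−k_d t_c) = 41.2 × 0.7739 = 31.88 mg/L, and at the critical point k_a D_c = k_d L, so D_c = (0.320/1.98) × 31.88 = 5.153 mg/L.
x_c = v t_c = 0.110 m/s × 0.8011 d × 86400 s/d = 7613 m ≈ 7.61 km.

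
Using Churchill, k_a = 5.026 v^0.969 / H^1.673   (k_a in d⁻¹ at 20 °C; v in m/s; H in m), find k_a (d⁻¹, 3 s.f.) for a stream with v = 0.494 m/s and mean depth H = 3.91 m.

k_a = 5.026 × 0.494^0.969 / 3.91^1.673 = 5.026 × 0.5049 / 9.788 = 0.2593 d⁻¹.

k_a ≈ 0.259 d⁻¹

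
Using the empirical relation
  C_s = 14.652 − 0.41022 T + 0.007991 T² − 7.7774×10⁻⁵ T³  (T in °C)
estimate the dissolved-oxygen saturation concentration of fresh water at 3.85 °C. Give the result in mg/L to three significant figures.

C_s = 14.652 − 0.41022×3.85 + 0.007991×3.85² − 7.7774×10⁻⁵×3.85³ = 13.19 mg/L.

C_s ≈ 13.2 mg/L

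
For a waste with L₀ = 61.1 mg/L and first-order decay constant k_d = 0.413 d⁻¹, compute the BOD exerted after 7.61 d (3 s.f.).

y_t = L₀(1 − e^(−k_d t)) = 61.1 × (1 − e^(−0.413×7.61))
= 61.1 × (1 − 0.04316) = 61.1 × 0.9568 = 58.46 mg/L.

y ≈ 58.5 mg/L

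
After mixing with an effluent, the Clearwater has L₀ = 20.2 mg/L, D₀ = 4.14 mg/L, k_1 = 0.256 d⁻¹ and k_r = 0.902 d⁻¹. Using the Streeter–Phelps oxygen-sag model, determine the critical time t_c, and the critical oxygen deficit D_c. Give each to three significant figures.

t_c ≈ 0.822 d; D_c ≈ 4.64 mg/L

With k_r/k_1 = 3.523 and 1 − D₀(k_r−k_1)/(k_1 L₀) = 0.4828,
t_c = ln(3.523 × 0.4828) / (0.902 − 0.256) = ln(1.701) / 0.6460 = 0.5313/0.6460 = 0.8225 d.
L(t_c) = L₀ e^(−k_1 t_c) = 20.2 × 0.8101 = 16.36 mg/L, and at the critical point k_r D_c = k_1 L, so D_c = (0.256/0.902) × 16.36 = 4.645 mg/L.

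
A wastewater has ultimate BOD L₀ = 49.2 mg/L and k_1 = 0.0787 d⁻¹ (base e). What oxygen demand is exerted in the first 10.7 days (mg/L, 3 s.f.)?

y ≈ 28.0 mg/L

y_t = L₀(1 − e^(−k_1 t)) = 49.2 × (1 − e^(−0.0787×10.7))
= 49.2 × (1 − 0.4308) = 49.2 × 0.5692 = 28.00 mg/L.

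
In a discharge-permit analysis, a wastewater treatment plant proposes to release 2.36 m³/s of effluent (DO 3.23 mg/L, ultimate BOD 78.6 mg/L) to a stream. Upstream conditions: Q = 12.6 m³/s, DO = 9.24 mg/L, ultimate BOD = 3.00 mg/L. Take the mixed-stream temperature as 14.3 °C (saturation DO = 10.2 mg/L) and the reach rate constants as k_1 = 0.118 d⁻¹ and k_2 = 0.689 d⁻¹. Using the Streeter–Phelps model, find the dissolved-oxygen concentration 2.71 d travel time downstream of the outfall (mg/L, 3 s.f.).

Mixed DO = (12.6×9.24 + 2.36×3.23)/(12.6+2.36) = 124.0/14.96 = 8.292 mg/L.
Mixed L₀ = (12.6×3.00 + 2.36×78.6)/(14.96) = 223.3/14.96 = 14.93 mg/L.
Initial deficit D₀ = C_s − DO₀ = 10.2 − 8.292 = 1.908 mg/L.
D(2.71) = [0.118×14.93/(0.689−0.118)](e^(−0.118×2.71) − e^(−0.689×2.71)) + 1.908 e^(−0.689×2.71)
= 3.085 × (0.7263 − 0.1546) + 1.908 × 0.1546 = 2.059 mg/L.
DO = 10.2 − 2.059 = 8.141 mg/L.

DO ≈ 8.14 mg/L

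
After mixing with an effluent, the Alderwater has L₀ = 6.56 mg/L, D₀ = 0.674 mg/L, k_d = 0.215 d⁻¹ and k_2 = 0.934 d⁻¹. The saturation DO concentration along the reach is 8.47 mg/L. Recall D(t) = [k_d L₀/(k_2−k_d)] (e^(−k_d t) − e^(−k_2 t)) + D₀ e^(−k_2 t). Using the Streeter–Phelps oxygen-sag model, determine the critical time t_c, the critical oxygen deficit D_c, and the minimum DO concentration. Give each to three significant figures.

At the critical point dD/dt = 0, so k_d L₀ e^(−k_d t) = k_2 D. Substituting D(t) from the Streeter–Phelps equation and solving for t gives
t_c = ln[(k_2/k_d)(1 − D₀(k_2−k_d)/(k_d L₀))] / (k_2−k_d).
Here k_2−k_d = 0.7190 d⁻¹ and 1 − D₀(k_2−k_d)/(k_d L₀) = 1 − 0.674×0.7190/(0.215×6.56) = 0.6564, so
t_c = ln(4.344 × 0.6564) / 0.7190 = 1.048 / 0.7190 = 1.457 d.
D_c = (k_d/k_2) L₀ e^(−k_d t_c) = (0.215/0.934) × 6.56 × e^(−0.215×1.457) = 0.2302 × 6.56 × 0.7310 = 1.104 mg/L.
Minimum DO = C_s − D_c = 8.47 − 1.104 = 7.366 mg/L.

t_c ≈ 1.46 d; D_c ≈ 1.10 mg/L; min DO ≈ 7.37 mg/L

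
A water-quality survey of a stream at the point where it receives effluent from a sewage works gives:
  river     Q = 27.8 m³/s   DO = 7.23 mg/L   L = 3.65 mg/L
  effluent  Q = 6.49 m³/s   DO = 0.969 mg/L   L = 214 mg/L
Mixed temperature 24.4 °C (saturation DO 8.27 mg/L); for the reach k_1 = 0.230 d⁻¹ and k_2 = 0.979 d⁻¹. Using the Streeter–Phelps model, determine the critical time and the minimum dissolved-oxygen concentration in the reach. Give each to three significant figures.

t_c ≈ 1.69 d; minimum DO ≈ 1.35 mg/L

Mixed DO = (27.8×7.23 + 6.49×0.969)/(27.8+6.49) = 207.3/34.29 = 6.045 mg/L.
Mixed L₀ = (27.8×3.65 + 6.49×214)/(34.29) = 1490/34.29 = 43.46 mg/L.
Initial deficit D₀ = C_s − DO₀ = 8.27 − 6.045 = 2.225 mg/L.
t_c = (1/0.7490) ln[(0.979/0.230)(1 − 2.225×0.7490/(0.230×43.46))] = 1.335 × ln(3.547) = 1.690 d.
D_c = (0.230/0.979) × 43.46 × e^(−0.230×1.690) = 0.2349 × 43.46 × 0.6779 = 6.922 mg/L.
Minimum DO = 8.27 − 6.922 = 1.348 mg/L.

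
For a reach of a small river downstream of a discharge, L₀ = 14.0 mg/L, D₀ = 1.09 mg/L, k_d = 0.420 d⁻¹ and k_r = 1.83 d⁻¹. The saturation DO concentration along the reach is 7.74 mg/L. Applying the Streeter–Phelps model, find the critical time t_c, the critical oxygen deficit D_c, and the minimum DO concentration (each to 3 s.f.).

With k_r/k_d = 4.357 and 1 − D₀(k_r−k_d)/(k_d L₀) = 0.7386,
t_c = ln(4.357 × 0.7386) / (1.83 − 0.420) = ln(3.218) / 1.410 = 1.169/1.410 = 0.8290 d.
L(t_c) = L₀ e^(−k_d t_c) = 14.0 × 0.7060 = 9.884 mg/L, and at the critical point k_r D_c = k_d L, so D_c = (0.420/1.83) × 9.884 = 2.268 mg/L.
Minimum DO = C_s − D_c = 7.74 − 2.268 = 5.472 mg/L.

t_c ≈ 0.829 d; D_c ≈ 2.27 mg/L; min DO ≈ 5.47 mg/L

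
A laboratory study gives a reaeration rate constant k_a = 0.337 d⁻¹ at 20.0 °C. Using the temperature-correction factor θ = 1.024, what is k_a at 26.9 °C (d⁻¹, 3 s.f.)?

k_a ≈ 0.397 d⁻¹

k_a(T₂) = k_a(T₁) · θ^(T₂−T₁) = 0.337 × 1.024^(26.9−20.0)
= 0.337 × 1.024^6.90 = 0.337 × 1.178 = 0.3969 d⁻¹.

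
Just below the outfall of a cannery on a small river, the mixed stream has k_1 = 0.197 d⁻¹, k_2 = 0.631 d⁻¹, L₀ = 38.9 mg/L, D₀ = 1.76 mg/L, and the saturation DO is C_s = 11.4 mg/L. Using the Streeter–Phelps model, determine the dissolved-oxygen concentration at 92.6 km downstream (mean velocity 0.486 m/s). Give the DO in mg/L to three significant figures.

DO ≈ 3.92 mg/L

Travel time t = x/v = 92.6 km / (0.486 m/s) = 92600 m / 0.486 m/s = 190500 s = 2.205 d.
k_1 L₀/(k_2−k_1) = 0.197×38.9/(0.631−0.197) = 7.663/0.4340 = 17.66 mg/L.
e^(−k_1 t) = e^(−0.197×2.205) = 0.6476; e^(−k_2 t) = e^(−0.631×2.205) = 0.2487.
D = 17.66 × (0.6476 − 0.2487) + 1.76 × 0.2487 = 7.044 + 0.4377 = 7.482 mg/L.
DO = C_s − D = 11.4 − 7.482 = 3.918 mg/L.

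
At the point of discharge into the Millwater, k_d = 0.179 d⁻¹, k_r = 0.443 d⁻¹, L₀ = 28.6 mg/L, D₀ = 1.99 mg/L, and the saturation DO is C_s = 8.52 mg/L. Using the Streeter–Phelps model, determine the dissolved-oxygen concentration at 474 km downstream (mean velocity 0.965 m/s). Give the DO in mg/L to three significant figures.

DO ≈ 2.91 mg/L

Travel time t = x/v = 474 km / (0.965 m/s) = 474000 m / 0.965 m/s = 491200 s = 5.685 d.
k_d L₀/(k_r−k_d) = 0.179×28.6/(0.443−0.179) = 5.119/0.2640 = 19.39 mg/L.
e^(−k_d t) = e^(−0.179×5.685) = 0.3615; e^(−k_r t) = e^(−0.443×5.685) = 0.08058.
D = 19.39 × (0.3615 − 0.08058) + 1.99 × 0.08058 = 5.447 + 0.1604 = 5.607 mg/L.
DO = C_s − D = 8.52 − 5.607 = 2.913 mg/L.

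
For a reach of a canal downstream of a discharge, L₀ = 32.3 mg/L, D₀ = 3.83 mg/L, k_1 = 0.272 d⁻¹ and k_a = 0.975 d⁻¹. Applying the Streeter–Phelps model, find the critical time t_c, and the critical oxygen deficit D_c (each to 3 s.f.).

t_c = [1/(k_a−k_1)] ln[(k_a/k_1)(1 − D₀(k_a−k_1)/(k_1 L₀))]
= [1/(0.975−0.272)] ln[(0.975/0.272)(1 − 3.83×0.7030/(0.272×32.3))]
= (1/0.7030) ln[3.585 × 0.6935] = 1.422 × ln(2.486) = 1.422 × 0.9107 = 1.295 d.
D_c = (k_1/k_a) L₀ e^(−k_1 t_c) = (0.272/0.975) × 32.3 × e^(−0.272×1.295) = 0.2790 × 32.3 × 0.7030 = 6.335 mg/L.

t_c ≈ 1.30 d; D_c ≈ 6.33 mg/L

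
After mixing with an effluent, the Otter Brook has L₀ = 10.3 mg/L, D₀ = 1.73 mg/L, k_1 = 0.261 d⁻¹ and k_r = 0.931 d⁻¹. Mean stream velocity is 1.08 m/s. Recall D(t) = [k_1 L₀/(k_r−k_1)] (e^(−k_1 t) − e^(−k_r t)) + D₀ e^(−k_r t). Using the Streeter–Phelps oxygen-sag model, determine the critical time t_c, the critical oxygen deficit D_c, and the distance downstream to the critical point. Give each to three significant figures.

t_c ≈ 1.06 d; D_c ≈ 2.19 mg/L; x_c ≈ 98.5 km

At the critical point dD/dt = 0, so k_1 L₀ e^(−k_1 t) = k_r D. Substituting D(t) from the Streeter–Phelps equation and solving for t gives
t_c = ln[(k_r/k_1)(1 − D₀(k_r−k_1)/(k_1 L₀))] / (k_r−k_1).
Here k_r−k_1 = 0.6700 d⁻¹ and 1 − D₀(k_r−k_1)/(k_1 L₀) = 1 − 1.73×0.6700/(0.261×10.3) = 0.5688, so
t_c = ln(3.567 × 0.5688) / 0.6700 = 0.7076 / 0.6700 = 1.056 d.
L(t_c) = L₀ e^(−k_1 t_c) = 10.3 × 0.7591 = 7.819 mg/L, and at the critical point k_r D_c = k_1 L, so D_c = (0.261/0.931) × 7.819 = 2.192 mg/L.
x_c = v t_c = 1.08 m/s × 1.056 d × 86400 s/d = 98550 m ≈ 98.5 km.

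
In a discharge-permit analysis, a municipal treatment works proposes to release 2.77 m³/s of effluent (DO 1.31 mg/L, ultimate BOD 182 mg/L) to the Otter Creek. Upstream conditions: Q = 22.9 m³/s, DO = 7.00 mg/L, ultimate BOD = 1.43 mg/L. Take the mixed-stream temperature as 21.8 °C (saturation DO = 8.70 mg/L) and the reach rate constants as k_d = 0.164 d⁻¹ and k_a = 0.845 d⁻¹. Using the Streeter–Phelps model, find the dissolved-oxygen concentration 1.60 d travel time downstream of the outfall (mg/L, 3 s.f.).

Mixed DO = (22.9×7.00 + 2.77×1.31)/(22.9+2.77) = 163.9/25.67 = 6.386 mg/L.
Mixed L₀ = (22.9×1.43 + 2.77×182)/(25.67) = 536.9/25.67 = 20.91 mg/L.
Initial deficit D₀ = C_s − DO₀ = 8.70 − 6.386 = 2.314 mg/L.
D(1.60) = [0.164×20.91/(0.845−0.164)](e^(−0.164×1.60) − e^(−0.845×1.60)) + 2.314 e^(−0.845×1.60)
= 5.037 × (0.7692 − 0.2587) + 2.314 × 0.2587 = 3.170 mg/L.
DO = 8.70 − 3.170 = 5.530 mg/L.

DO ≈ 5.53 mg/L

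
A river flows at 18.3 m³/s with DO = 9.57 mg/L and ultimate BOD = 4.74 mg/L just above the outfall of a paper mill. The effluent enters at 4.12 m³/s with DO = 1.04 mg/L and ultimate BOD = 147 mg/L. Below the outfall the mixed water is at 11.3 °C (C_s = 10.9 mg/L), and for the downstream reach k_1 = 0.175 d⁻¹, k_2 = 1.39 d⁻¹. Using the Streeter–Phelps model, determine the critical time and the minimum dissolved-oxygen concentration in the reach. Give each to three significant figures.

Mixed DO = (18.3×9.57 + 4.12×1.04)/(18.3+4.12) = 179.4/22.42 = 8.002 mg/L.
Mixed L₀ = (18.3×4.74 + 4.12×147)/(22.42) = 692.4/22.42 = 30.88 mg/L.
Initial deficit D₀ = C_s − DO₀ = 10.9 − 8.002 = 2.898 mg/L.
t_c = (1/1.215) ln[(1.39/0.175)(1 − 2.898×1.215/(0.175×30.88))] = 0.8230 × ln(2.769) = 0.8382 d.
D_c = (0.175/1.39) × 30.88 × e^(−0.175×0.8382) = 0.1259 × 30.88 × 0.8636 = 3.358 mg/L.
Minimum DO = 10.9 − 3.358 = 7.542 mg/L.

t_c ≈ 0.838 d; minimum DO ≈ 7.54 mg/L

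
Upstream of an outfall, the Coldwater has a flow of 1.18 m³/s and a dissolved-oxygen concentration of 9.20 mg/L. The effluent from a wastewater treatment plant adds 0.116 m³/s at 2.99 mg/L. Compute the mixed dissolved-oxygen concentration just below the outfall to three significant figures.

Flow-weighted mixing: C = (Q_r C_r + Q_w C_w)/(Q_r + Q_w)
= (1.18×9.20 + 0.116×2.99)/(1.18 + 0.116) = 11.20/1.296 = 8.644 mg/L.

8.64 mg/L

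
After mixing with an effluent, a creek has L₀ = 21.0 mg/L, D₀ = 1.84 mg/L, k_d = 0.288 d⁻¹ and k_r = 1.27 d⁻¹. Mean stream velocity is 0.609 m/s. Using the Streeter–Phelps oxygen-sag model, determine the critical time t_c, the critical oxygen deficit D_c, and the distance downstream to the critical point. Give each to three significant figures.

With k_r/k_d = 4.410 and 1 − D₀(k_r−k_d)/(k_d L₀) = 0.7012,
t_c = ln(4.410 × 0.7012) / (1.27 − 0.288) = ln(3.092) / 0.9820 = 1.129/0.9820 = 1.150 d.
L(t_c) = L₀ e^(−k_d t_c) = 21.0 × 0.7181 = 15.08 mg/L, and at the critical point k_r D_c = k_d L, so D_c = (0.288/1.27) × 15.08 = 3.420 mg/L.
x_c = v t_c = 0.609 m/s × 1.150 d × 86400 s/d = 60490 m ≈ 60.5 km.

t_c ≈ 1.15 d; D_c ≈ 3.42 mg/L; x_c ≈ 60.5 km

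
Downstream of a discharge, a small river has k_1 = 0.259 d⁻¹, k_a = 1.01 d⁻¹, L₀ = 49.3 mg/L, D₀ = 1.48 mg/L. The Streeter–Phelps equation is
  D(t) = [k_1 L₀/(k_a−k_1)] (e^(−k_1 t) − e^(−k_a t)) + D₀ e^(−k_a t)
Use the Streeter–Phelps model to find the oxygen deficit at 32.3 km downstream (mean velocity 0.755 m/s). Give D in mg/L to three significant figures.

D ≈ 5.54 mg/L

Travel time t = x/v = 32.3 km / (0.755 m/s) = 32300 m / 0.755 m/s = 42780 s = 0.4952 d.
k_1 L₀/(k_a−k_1) = 0.259×49.3/(1.01−0.259) = 12.77/0.7510 = 17.00 mg/L.
e^(−k_1 t) = e^(−0.259×0.4952) = 0.8796; e^(−k_a t) = e^(−1.01×0.4952) = 0.6065.
D = 17.00 × (0.8796 − 0.6065) + 1.48 × 0.6065 = 4.645 + 0.8976 = 5.542 mg/L.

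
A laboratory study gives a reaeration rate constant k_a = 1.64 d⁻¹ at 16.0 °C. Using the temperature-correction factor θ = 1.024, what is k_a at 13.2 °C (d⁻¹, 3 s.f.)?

k_a ≈ 1.53 d⁻¹

k_a(T₂) = k_a(T₁) · θ^(T₂−T₁) = 1.64 × 1.024^(13.2−16.0)
= 1.64 × 1.024^-2.80 = 1.64 × 0.9358 = 1.535 d⁻¹.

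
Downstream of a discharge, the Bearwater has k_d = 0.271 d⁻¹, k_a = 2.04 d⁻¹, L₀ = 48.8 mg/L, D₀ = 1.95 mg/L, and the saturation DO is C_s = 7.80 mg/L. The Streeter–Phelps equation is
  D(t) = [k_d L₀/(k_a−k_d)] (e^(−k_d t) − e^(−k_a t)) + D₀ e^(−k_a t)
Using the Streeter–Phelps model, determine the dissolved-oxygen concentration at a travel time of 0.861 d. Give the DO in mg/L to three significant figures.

k_d L₀/(k_a−k_d) = 0.271×48.8/(2.04−0.271) = 13.22/1.769 = 7.476 mg/L.
e^(−k_d t) = e^(−0.271×0.8610) = 0.7919; e^(−k_a t) = e^(−2.04×0.8610) = 0.1727.
D = 7.476 × (0.7919 − 0.1727) + 1.95 × 0.1727 = 4.629 + 0.3367 = 4.966 mg/L.
DO = C_s − D = 7.80 − 4.966 = 2.834 mg/L.

DO ≈ 2.83 mg/L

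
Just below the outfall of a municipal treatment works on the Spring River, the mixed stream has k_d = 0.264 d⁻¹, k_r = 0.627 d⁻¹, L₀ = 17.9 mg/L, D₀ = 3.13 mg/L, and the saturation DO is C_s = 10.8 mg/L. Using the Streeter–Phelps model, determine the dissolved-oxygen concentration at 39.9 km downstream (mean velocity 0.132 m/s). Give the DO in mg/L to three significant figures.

Travel time t = x/v = 39.9 km / (0.132 m/s) = 39900 m / 0.132 m/s = 302300 s = 3.499 d.
k_d L₀/(k_r−k_d) = 0.264×17.9/(0.627−0.264) = 4.726/0.3630 = 13.02 mg/L.
e^(−k_d t) = e^(−0.264×3.499) = 0.3971; e^(−k_r t) = e^(−0.627×3.499) = 0.1115.
D = 13.02 × (0.3971 − 0.1115) + 3.13 × 0.1115 = 3.718 + 0.3490 = 4.067 mg/L.
DO = C_s − D = 10.8 − 4.067 = 6.733 mg/L.

DO ≈ 6.73 mg/L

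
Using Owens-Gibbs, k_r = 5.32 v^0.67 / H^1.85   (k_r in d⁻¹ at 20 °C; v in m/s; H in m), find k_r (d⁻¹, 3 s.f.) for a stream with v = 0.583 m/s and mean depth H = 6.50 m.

k_r ≈ 0.116 d⁻¹

k_r = 5.32 × 0.583^0.67 / 6.50^1.85 = 5.32 × 0.6966 / 31.91 = 0.1162 d⁻¹.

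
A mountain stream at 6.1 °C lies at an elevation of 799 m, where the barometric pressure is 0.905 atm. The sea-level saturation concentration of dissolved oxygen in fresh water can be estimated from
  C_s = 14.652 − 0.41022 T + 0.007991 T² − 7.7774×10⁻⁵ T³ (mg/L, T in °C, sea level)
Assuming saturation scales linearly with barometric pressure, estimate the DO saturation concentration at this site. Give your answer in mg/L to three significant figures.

C_s ≈ 11.2 mg/L

At sea level: C_s = 14.652 − 0.41022×6.1 + 0.007991×6.1² − 7.7774×10⁻⁵×6.1³ = 12.43 mg/L.
Pressure correction: C_s' = 12.43 × 0.905 = 11.25 mg/L.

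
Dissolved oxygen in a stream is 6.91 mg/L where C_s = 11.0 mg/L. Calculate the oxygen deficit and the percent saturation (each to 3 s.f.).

D = C_s − C = 11.0 − 6.91 = 4.09 mg/L.
% saturation = 6.91/11.0 × 100 = 62.8 %.

D ≈ 4.09 mg/L; 62.8 % saturation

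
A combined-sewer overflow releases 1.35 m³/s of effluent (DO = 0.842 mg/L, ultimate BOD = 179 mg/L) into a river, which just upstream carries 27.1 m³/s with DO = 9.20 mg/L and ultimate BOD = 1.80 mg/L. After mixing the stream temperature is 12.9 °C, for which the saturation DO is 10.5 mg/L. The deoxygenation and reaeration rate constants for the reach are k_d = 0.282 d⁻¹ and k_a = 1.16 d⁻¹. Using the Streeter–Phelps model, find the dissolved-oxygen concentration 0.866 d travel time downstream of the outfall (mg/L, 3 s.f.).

DO ≈ 8.51 mg/L

Mixed DO = (27.1×9.20 + 1.35×0.842)/(27.1+1.35) = 250.5/28.45 = 8.803 mg/L.
Mixed L₀ = (27.1×1.80 + 1.35×179)/(28.45) = 290.4/28.45 = 10.21 mg/L.
Initial deficit D₀ = C_s − DO₀ = 10.5 − 8.803 = 1.697 mg/L.
D(0.866) = [0.282×10.21/(1.16−0.282)](e^(−0.282×0.866) − e^(−1.16×0.866)) + 1.697 e^(−1.16×0.866)
= 3.279 × (0.7833 − 0.3662) + 1.697 × 0.3662 = 1.989 mg/L.
DO = 10.5 − 1.989 = 8.511 mg/L.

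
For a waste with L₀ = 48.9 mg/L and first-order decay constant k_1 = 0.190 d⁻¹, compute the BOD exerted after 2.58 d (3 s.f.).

y_t = L₀(1 − e^(−k_1 t)) = 48.9 × (1 − e^(−0.190×2.58))
= 48.9 × (1 − 0.6125) = 48.9 × 0.3875 = 18.95 mg/L.

y ≈ 18.9 mg/L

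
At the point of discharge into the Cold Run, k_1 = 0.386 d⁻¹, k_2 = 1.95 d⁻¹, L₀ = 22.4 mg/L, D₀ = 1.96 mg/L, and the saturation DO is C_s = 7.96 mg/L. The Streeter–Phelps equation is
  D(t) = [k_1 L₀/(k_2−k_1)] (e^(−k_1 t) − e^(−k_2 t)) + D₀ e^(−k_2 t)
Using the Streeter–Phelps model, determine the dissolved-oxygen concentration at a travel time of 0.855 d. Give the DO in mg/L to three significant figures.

k_1 L₀/(k_2−k_1) = 0.386×22.4/(1.95−0.386) = 8.646/1.564 = 5.528 mg/L.
e^(−k_1 t) = e^(−0.386×0.8550) = 0.7189; e^(−k_2 t) = e^(−1.95×0.8550) = 0.1888.
D = 5.528 × (0.7189 − 0.1888) + 1.96 × 0.1888 = 2.931 + 0.3700 = 3.301 mg/L.
DO = C_s − D = 7.96 − 3.301 = 4.659 mg/L.

DO ≈ 4.66 mg/L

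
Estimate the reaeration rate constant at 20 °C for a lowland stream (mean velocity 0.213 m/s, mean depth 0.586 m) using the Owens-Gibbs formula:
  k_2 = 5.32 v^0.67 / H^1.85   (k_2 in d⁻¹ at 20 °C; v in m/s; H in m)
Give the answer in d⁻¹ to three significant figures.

k_2 = 5.32 × 0.213^0.67 / 0.586^1.85 = 5.32 × 0.3548 / 0.3721 = 5.074 d⁻¹.

k_2 ≈ 5.07 d⁻¹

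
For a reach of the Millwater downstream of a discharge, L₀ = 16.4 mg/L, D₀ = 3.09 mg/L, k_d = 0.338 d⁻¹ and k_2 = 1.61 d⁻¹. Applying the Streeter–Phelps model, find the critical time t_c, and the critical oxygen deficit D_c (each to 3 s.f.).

With k_2/k_d = 4.763 and 1 − D₀(k_2−k_d)/(k_d L₀) = 0.2909,
t_c = ln(4.763 × 0.2909) / (1.61 − 0.338) = ln(1.386) / 1.272 = 0.3263/1.272 = 0.2565 d.
D_c = (k_d/k_2) L₀ e^(−k_d t_c) = (0.338/1.61) × 16.4 × e^(−0.338×0.2565) = 0.2099 × 16.4 × 0.9169 = 3.157 mg/L.

t_c ≈ 0.257 d; D_c ≈ 3.16 mg/L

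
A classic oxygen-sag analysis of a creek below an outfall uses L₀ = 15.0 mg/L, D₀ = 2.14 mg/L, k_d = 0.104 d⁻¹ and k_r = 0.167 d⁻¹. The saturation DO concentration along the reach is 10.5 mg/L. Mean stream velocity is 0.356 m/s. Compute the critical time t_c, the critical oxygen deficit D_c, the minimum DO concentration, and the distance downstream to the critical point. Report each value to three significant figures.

At the critical point dD/dt = 0, so k_d L₀ e^(−k_d t) = k_r D. Substituting D(t) from the Streeter–Phelps equation and solving for t gives
t_c = ln[(k_r/k_d)(1 − D₀(k_r−k_d)/(k_d L₀))] / (k_r−k_d).
Here k_r−k_d = 0.06300 d⁻¹ and 1 − D₀(k_r−k_d)/(k_d L₀) = 1 − 2.14×0.06300/(0.104×15.0) = 0.9136, so
t_c = ln(1.606 × 0.9136) / 0.06300 = 0.3832 / 0.06300 = 6.083 d.
D_c = (k_d/k_r) L₀ e^(−k_d t_c) = (0.104/0.167) × 15.0 × e^(−0.104×6.083) = 0.6228 × 15.0 × 0.5312 = 4.962 mg/L.
Minimum DO = C_s − D_c = 10.5 − 4.962 = 5.538 mg/L.
x_c = v t_c = 0.356 m/s × 6.083 d × 86400 s/d = 187100 m ≈ 187 km.

t_c ≈ 6.08 d; D_c ≈ 4.96 mg/L; min DO ≈ 5.54 mg/L; x_c ≈ 187 km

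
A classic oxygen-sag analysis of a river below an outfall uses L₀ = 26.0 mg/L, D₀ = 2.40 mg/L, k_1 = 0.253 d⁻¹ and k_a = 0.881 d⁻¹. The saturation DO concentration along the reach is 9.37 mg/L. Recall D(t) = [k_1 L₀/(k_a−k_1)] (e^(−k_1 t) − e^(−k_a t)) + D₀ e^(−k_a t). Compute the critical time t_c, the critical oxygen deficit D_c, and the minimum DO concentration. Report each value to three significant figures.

At the critical point dD/dt = 0, so k_1 L₀ e^(−k_1 t) = k_a D. Substituting D(t) from the Streeter–Phelps equation and solving for t gives
t_c = ln[(k_a/k_1)(1 − D₀(k_a−k_1)/(k_1 L₀))] / (k_a−k_1).
Here k_a−k_1 = 0.6280 d⁻¹ and 1 − D₀(k_a−k_1)/(k_1 L₀) = 1 − 2.40×0.6280/(0.253×26.0) = 0.7709, so
t_c = ln(3.482 × 0.7709) / 0.6280 = 0.9874 / 0.6280 = 1.572 d.
D_c = (k_1/k_a) L₀ e^(−k_1 t_c) = (0.253/0.881) × 26.0 × e^(−0.253×1.572) = 0.2872 × 26.0 × 0.6718 = 5.016 mg/L.
Minimum DO = C_s − D_c = 9.37 − 5.016 = 4.354 mg/L.

t_c ≈ 1.57 d; D_c ≈ 5.02 mg/L; min DO ≈ 4.35 mg/L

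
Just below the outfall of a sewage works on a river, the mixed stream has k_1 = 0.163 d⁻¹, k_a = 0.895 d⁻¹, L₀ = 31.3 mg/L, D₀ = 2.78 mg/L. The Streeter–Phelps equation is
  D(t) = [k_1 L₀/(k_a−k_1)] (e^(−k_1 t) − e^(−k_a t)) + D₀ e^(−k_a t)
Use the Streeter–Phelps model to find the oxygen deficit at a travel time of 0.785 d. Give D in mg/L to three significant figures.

D ≈ 4.06 mg/L

k_1 L₀/(k_a−k_1) = 0.163×31.3/(0.895−0.163) = 5.102/0.7320 = 6.970 mg/L.
e^(−k_1 t) = e^(−0.163×0.7850) = 0.8799; e^(−k_a t) = e^(−0.895×0.7850) = 0.4953.
D = 6.970 × (0.8799 − 0.4953) + 2.78 × 0.4953 = 2.680 + 1.377 = 4.057 mg/L.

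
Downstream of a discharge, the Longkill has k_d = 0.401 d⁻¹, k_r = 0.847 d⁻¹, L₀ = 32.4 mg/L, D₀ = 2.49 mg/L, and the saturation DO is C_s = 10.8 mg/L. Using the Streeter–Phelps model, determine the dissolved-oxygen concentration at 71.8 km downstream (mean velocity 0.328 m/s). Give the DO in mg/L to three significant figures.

DO ≈ 3.37 mg/L

Travel time t = x/v = 71.8 km / (0.328 m/s) = 71800 m / 0.328 m/s = 218900 s = 2.534 d.
k_d L₀/(k_r−k_d) = 0.401×32.4/(0.847−0.401) = 12.99/0.4460 = 29.13 mg/L.
e^(−k_d t) = e^(−0.401×2.534) = 0.3621; e^(−k_r t) = e^(−0.847×2.534) = 0.1170.
D = 29.13 × (0.3621 − 0.1170) + 2.49 × 0.1170 = 7.140 + 0.2912 = 7.431 mg/L.
DO = C_s − D = 10.8 − 7.431 = 3.369 mg/L.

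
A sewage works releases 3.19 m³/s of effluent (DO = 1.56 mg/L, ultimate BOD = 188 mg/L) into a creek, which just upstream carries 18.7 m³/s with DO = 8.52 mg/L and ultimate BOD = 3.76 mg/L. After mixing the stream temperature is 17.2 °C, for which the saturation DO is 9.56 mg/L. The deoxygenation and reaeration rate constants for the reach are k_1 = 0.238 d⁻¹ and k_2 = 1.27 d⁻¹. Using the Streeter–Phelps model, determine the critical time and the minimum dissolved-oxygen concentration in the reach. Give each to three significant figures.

Mixed DO = (18.7×8.52 + 3.19×1.56)/(18.7+3.19) = 164.3/21.89 = 7.506 mg/L.
Mixed L₀ = (18.7×3.76 + 3.19×188)/(21.89) = 670.0/21.89 = 30.61 mg/L.
Initial deficit D₀ = C_s − DO₀ = 9.56 − 7.506 = 2.054 mg/L.
t_c = (1/1.032) ln[(1.27/0.238)(1 − 2.054×1.032/(0.238×30.61))] = 0.9690 × ln(3.783) = 1.289 d.
D_c = (0.238/1.27) × 30.61 × e^(−0.238×1.289) = 0.1874 × 30.61 × 0.7358 = 4.220 mg/L.
Minimum DO = 9.56 − 4.220 = 5.340 mg/L.

t_c ≈ 1.29 d; minimum DO ≈ 5.34 mg/L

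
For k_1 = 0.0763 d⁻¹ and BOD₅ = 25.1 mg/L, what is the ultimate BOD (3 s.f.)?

L₀ ≈ 79.1 mg/L

BOD₅ = L₀(1 − e^(−5k_1)) ⇒ L₀ = BOD₅ / (1 − e^(−5×0.0763))
= 25.1 / (1 − 0.6828) = 25.1 / 0.3172 = 79.14 mg/L.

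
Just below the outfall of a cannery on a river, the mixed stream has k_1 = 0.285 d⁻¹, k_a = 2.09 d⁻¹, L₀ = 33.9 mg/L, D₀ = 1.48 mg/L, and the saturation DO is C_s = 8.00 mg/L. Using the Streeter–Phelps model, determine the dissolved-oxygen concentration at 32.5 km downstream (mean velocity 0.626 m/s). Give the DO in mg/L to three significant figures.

Travel time t = x/v = 32.5 km / (0.626 m/s) = 32500 m / 0.626 m/s = 51920 s = 0.6009 d.
k_1 L₀/(k_a−k_1) = 0.285×33.9/(2.09−0.285) = 9.661/1.805 = 5.353 mg/L.
e^(−k_1 t) = e^(−0.285×0.6009) = 0.8426; e^(−k_a t) = e^(−2.09×0.6009) = 0.2848.
D = 5.353 × (0.8426 − 0.2848) + 1.48 × 0.2848 = 2.986 + 0.4215 = 3.407 mg/L.
DO = C_s − D = 8.00 − 3.407 = 4.593 mg/L.

DO ≈ 4.59 mg/L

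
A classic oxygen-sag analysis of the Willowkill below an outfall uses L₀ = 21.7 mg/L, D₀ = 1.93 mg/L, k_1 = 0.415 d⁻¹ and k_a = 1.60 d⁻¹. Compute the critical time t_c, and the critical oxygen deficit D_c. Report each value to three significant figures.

t_c = [1/(k_a−k_1)] ln[(k_a/k_1)(1 − D₀(k_a−k_1)/(k_1 L₀))]
= [1/(1.60−0.415)] ln[(1.60/0.415)(1 − 1.93×1.185/(0.415×21.7))]
= (1/1.185) ln[3.855 × 0.7460] = 0.8439 × ln(2.876) = 0.8439 × 1.057 = 0.8916 d.
L(t_c) = L₀ e^(−k_1 t_c) = 21.7 × 0.6907 = 14.99 mg/L, and at the critical point k_a D_c = k_1 L, so D_c = (0.415/1.60) × 14.99 = 3.888 mg/L.

t_c ≈ 0.892 d; D_c ≈ 3.89 mg/L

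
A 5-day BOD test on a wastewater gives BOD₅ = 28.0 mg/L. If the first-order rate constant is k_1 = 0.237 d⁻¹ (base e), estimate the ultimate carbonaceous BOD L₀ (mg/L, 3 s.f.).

BOD₅ = L₀(1 − e^(−5k_1)) ⇒ L₀ = BOD₅ / (1 − e^(−5×0.237))
= 28.0 / (1 − 0.3057) = 28.0 / 0.6943 = 40.33 mg/L.

L₀ ≈ 40.3 mg/L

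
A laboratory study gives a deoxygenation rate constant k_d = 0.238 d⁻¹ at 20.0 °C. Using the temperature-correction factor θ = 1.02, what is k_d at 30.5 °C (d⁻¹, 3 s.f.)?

k_d ≈ 0.293 d⁻¹

k_d(T₂) = k_d(T₁) · θ^(T₂−T₁) = 0.238 × 1.02^(30.5−20.0)
= 0.238 × 1.02^10.5 = 0.238 × 1.231 = 0.2930 d⁻¹.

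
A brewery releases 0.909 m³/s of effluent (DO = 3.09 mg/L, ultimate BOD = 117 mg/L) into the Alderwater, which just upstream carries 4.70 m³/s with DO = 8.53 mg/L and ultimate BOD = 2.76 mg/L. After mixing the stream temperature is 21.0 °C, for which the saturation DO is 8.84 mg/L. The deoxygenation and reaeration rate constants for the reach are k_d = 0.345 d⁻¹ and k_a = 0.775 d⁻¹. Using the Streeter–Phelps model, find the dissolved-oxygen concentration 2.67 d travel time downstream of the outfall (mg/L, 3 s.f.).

Mixed DO = (4.70×8.53 + 0.909×3.09)/(4.70+0.909) = 42.90/5.609 = 7.648 mg/L.
Mixed L₀ = (4.70×2.76 + 0.909×117)/(5.609) = 119.3/5.609 = 21.27 mg/L.
Initial deficit D₀ = C_s − DO₀ = 8.84 − 7.648 = 1.192 mg/L.
D(2.67) = [0.345×21.27/(0.775−0.345)](e^(−0.345×2.67) − e^(−0.775×2.67)) + 1.192 e^(−0.775×2.67)
= 17.07 × (0.3981 − 0.1263) + 1.192 × 0.1263 = 4.789 mg/L.
DO = 8.84 − 4.789 = 4.051 mg/L.

DO ≈ 4.05 mg/L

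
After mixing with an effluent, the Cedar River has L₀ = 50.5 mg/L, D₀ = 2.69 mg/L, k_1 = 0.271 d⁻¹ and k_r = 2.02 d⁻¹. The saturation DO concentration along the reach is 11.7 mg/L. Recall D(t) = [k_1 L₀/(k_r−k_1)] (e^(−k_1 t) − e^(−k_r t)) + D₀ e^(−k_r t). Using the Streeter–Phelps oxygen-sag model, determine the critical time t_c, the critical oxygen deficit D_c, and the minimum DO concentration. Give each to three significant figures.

t_c ≈ 0.908 d; D_c ≈ 5.30 mg/L; min DO ≈ 6.40 mg/L

With k_r/k_1 = 7.454 and 1 − D₀(k_r−k_1)/(k_1 L₀) = 0.6562,
t_c = ln(7.454 × 0.6562) / (2.02 − 0.271) = ln(4.891) / 1.749 = 1.587/1.749 = 0.9076 d.
L(t_c) = L₀ e^(−k_1 t_c) = 50.5 × 0.7819 = 39.49 mg/L, and at the critical point k_r D_c = k_1 L, so D_c = (0.271/2.02) × 39.49 = 5.298 mg/L.
Minimum DO = C_s − D_c = 11.7 − 5.298 = 6.402 mg/L.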